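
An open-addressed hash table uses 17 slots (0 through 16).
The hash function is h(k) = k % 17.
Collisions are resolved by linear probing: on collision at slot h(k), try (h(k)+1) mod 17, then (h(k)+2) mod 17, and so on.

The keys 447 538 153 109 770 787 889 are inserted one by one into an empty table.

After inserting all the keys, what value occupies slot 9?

447: h=5 -> slot 5
538: h=11 -> slot 11
153: h=0 -> slot 0
109: h=7 -> slot 7
770: h=5, probe 5,6 -> slot 6
787: h=5, probe 5,6,7,8 -> slot 8
889: h=5, probe 5,6,7,8,9 -> slot 9
Table: [153, -, -, -, -, 447, 770, 109, 787, 889, -, 538, -, -, -, -, -]

889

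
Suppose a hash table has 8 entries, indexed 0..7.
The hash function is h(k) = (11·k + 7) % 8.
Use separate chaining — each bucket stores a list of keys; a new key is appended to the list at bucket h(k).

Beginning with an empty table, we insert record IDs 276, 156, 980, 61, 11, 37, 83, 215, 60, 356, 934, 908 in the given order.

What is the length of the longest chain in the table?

6

276 → bucket 3
156 → bucket 3 (collision)
980 → bucket 3 (collision)
61 → bucket 6
11 → bucket 0
37 → bucket 6 (collision)
83 → bucket 0 (collision)
215 → bucket 4
60 → bucket 3 (collision)
356 → bucket 3 (collision)
934 → bucket 1
908 → bucket 3 (collision)
Final buckets:
0: 11 -> 83
1: 934
2: .
3: 276 -> 156 -> 980 -> 60 -> 356 -> 908
4: 215
5: .
6: 61 -> 37
7: .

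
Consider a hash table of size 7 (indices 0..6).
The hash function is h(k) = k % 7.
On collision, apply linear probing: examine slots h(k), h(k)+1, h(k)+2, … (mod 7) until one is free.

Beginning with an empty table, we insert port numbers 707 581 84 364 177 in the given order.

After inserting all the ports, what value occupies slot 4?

177

707 hashes to 0; slot 0 is free => place at 0.
581 hashes to 0; 0 taken => place at 1.
84 hashes to 0; 0,1 taken => place at 2.
364 hashes to 0; 0,1,2 taken => place at 3.
177 hashes to 2; 2,3 taken => place at 4.
Table: [707, 581, 84, 364, 177, ∅, ∅]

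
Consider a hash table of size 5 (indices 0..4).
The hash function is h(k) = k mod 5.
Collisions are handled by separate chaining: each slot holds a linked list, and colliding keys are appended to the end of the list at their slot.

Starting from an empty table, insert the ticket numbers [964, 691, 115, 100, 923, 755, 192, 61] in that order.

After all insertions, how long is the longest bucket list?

3

964 -> bucket 4
691 -> bucket 1
115 -> bucket 0
100 -> bucket 0 (collision)
923 -> bucket 3
755 -> bucket 0 (collision)
192 -> bucket 2
61 -> bucket 1 (collision)
Final buckets:
0: 115 -> 100 -> 755
1: 691 -> 61
2: 192
3: 923
4: 964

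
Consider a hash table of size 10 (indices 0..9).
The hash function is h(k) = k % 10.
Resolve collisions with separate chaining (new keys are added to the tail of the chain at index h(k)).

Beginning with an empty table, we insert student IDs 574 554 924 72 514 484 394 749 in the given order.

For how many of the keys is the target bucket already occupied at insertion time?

Insert 574: h=4, bucket 4 empty -> new chain.
Insert 554: h=4, bucket 4 nonempty -> append to chain.
Insert 924: h=4, bucket 4 nonempty -> append to chain.
Insert 72: h=2, bucket 2 empty -> new chain.
Insert 514: h=4, bucket 4 nonempty -> append to chain.
Insert 484: h=4, bucket 4 nonempty -> append to chain.
Insert 394: h=4, bucket 4 nonempty -> append to chain.
Insert 749: h=9, bucket 9 empty -> new chain.
Final buckets:
0: _
1: _
2: 72
3: _
4: 574 -> 554 -> 924 -> 514 -> 484 -> 394
5: _
6: _
7: _
8: _
9: 749

5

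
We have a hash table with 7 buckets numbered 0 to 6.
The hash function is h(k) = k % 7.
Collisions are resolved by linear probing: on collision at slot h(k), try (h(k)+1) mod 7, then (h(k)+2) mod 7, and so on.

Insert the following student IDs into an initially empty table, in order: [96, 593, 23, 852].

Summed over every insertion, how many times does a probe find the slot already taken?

3

96: h=5 -> slot 5
593: h=5, probe 5,6 -> slot 6
23: h=2 -> slot 2
852: h=5, probe 5,6,0 -> slot 0
Table: [852, —, 23, —, —, 96, 593]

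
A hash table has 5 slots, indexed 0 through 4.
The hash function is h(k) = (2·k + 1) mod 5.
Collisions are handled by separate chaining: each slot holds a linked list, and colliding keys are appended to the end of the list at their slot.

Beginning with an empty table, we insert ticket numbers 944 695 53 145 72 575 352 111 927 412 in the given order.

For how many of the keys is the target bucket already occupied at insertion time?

5

944 -> bucket 4
695 -> bucket 1
53 -> bucket 2
145 -> bucket 1 (collision)
72 -> bucket 0
575 -> bucket 1 (collision)
352 -> bucket 0 (collision)
111 -> bucket 3
927 -> bucket 0 (collision)
412 -> bucket 0 (collision)
Final buckets:
0: 72 -> 352 -> 927 -> 412
1: 695 -> 145 -> 575
2: 53
3: 111
4: 944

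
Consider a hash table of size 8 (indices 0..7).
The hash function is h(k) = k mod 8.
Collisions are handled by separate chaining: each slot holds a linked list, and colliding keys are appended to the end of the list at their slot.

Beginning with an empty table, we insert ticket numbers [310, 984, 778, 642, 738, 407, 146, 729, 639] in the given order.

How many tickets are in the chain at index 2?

4

Insert 310: h=6, bucket 6 empty -> new chain.
Insert 984: h=0, bucket 0 empty -> new chain.
Insert 778: h=2, bucket 2 empty -> new chain.
Insert 642: h=2, bucket 2 nonempty -> append to chain.
Insert 738: h=2, bucket 2 nonempty -> append to chain.
Insert 407: h=7, bucket 7 empty -> new chain.
Insert 146: h=2, bucket 2 nonempty -> append to chain.
Insert 729: h=1, bucket 1 empty -> new chain.
Insert 639: h=7, bucket 7 nonempty -> append to chain.
Final buckets:
0: 984
1: 729
2: 778 -> 642 -> 738 -> 146
3: —
4: —
5: —
6: 310
7: 407 -> 639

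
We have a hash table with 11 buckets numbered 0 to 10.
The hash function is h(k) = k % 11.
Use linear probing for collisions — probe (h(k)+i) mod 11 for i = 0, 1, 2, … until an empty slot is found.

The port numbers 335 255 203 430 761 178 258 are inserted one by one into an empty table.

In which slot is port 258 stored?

7

335 hashes to 5; slot 5 is free -> place at 5.
255 hashes to 2; slot 2 is free -> place at 2.
203 hashes to 5; 5 taken -> place at 6.
430 hashes to 1; slot 1 is free -> place at 1.
761 hashes to 2; 2 taken -> place at 3.
178 hashes to 2; 2,3 taken -> place at 4.
258 hashes to 5; 5,6 taken -> place at 7.
Table: [∅, 430, 255, 761, 178, 335, 203, 258, ∅, ∅, ∅]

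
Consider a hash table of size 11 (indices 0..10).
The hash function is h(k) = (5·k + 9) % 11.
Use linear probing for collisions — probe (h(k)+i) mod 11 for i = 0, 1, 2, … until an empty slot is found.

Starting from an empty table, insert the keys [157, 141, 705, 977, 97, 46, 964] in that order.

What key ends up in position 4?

Insert 157: h=2, slot 2 empty => index 2.
Insert 141: h=10, slot 10 empty => index 10.
Insert 705: h=3, slot 3 empty => index 3.
Insert 977: h=10, slot 10 occupied => index 0.
Insert 97: h=10, slots 10,0 occupied => index 1.
Insert 46: h=8, slot 8 empty => index 8.
Insert 964: h=0, slots 0,1,2,3 occupied => index 4.
Table: [977, 97, 157, 705, 964, -, -, -, 46, -, 141]

964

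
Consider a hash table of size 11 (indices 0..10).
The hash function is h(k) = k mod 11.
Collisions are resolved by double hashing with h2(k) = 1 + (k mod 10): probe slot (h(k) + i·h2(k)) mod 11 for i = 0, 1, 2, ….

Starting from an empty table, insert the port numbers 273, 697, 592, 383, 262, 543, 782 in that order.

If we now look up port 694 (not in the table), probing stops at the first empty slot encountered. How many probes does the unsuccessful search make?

273: h=9 -> slot 9
697: h=4 -> slot 4
592: h=9, h2=3, probe 9,1 -> slot 1
383: h=9, h2=4, probe 9,2 -> slot 2
262: h=9, h2=3, probe 9,1,4,7 -> slot 7
543: h=4, h2=4, probe 4,8 -> slot 8
782: h=1, h2=3, probe 1,4,7,10 -> slot 10
Table: [_, 592, 383, _, 697, _, _, 262, 543, 273, 782]
Lookup 694: h=1, h2=5, probe 1,6 → slot 6 empty, not found.

2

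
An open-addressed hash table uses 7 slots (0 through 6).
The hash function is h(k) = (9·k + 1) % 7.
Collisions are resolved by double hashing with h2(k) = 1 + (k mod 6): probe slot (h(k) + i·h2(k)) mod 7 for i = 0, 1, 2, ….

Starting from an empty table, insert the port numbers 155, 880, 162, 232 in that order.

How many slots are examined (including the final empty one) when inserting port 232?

155 hashes to 3; slot 3 is free -> place at 3.
880 hashes to 4; slot 4 is free -> place at 4.
162 hashes to 3, h2=1; 3,4 taken -> place at 5.
232 hashes to 3, h2=5; 3 taken -> place at 1.
Table: [., 232, ., 155, 880, 162, .]

2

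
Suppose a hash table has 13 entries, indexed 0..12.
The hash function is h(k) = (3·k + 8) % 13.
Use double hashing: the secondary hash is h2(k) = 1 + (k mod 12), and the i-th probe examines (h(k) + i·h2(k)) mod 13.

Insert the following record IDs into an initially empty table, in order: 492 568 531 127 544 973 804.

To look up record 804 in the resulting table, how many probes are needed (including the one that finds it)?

492 hashes to 2; slot 2 is free -> place at 2.
568 hashes to 9; slot 9 is free -> place at 9.
531 hashes to 2, h2=4; 2 taken -> place at 6.
127 hashes to 12; slot 12 is free -> place at 12.
544 hashes to 2, h2=5; 2 taken -> place at 7.
973 hashes to 2, h2=2; 2 taken -> place at 4.
804 hashes to 2, h2=1; 2 taken -> place at 3.
Table: [∅, ∅, 492, 804, 973, ∅, 531, 544, ∅, 568, ∅, ∅, 127]
Lookup 804: h=2, h2=1, probe 2,3 → found at 3.

2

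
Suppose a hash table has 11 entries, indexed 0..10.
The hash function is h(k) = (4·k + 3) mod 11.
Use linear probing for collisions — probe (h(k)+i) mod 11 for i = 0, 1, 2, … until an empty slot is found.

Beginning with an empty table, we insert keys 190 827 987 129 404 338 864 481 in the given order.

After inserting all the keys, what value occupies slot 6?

338

190 hashes to 4; slot 4 is free => place at 4.
827 hashes to 0; slot 0 is free => place at 0.
987 hashes to 2; slot 2 is free => place at 2.
129 hashes to 2; 2 taken => place at 3.
404 hashes to 2; 2,3,4 taken => place at 5.
338 hashes to 2; 2,3,4,5 taken => place at 6.
864 hashes to 5; 5,6 taken => place at 7.
481 hashes to 2; 2,3,4,5,6,7 taken => place at 8.
Table: [827, ∅, 987, 129, 190, 404, 338, 864, 481, ∅, ∅]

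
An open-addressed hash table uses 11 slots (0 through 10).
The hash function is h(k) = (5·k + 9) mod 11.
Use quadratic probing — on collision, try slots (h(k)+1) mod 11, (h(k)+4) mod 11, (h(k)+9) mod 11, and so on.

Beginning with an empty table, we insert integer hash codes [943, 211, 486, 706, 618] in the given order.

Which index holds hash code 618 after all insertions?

943 hashes to 5; slot 5 is free => place at 5.
211 hashes to 8; slot 8 is free => place at 8.
486 hashes to 8; 8 taken => place at 9.
706 hashes to 8; 8,9 taken => place at 1.
618 hashes to 8; 8,9,1 taken => place at 6.
Table: [., 706, ., ., ., 943, 618, ., 211, 486, .]

6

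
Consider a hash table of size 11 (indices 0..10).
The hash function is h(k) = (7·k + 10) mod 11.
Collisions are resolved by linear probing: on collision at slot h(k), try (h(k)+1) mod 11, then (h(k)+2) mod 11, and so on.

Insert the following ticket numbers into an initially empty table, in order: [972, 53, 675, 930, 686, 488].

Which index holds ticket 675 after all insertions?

972: h=5 → slot 5
53: h=7 → slot 7
675: h=5, probe 5,6 → slot 6
930: h=8 → slot 8
686: h=5, probe 5,6,7,8,9 → slot 9
488: h=5, probe 5,6,7,8,9,10 → slot 10
Table: [_, _, _, _, _, 972, 675, 53, 930, 686, 488]

6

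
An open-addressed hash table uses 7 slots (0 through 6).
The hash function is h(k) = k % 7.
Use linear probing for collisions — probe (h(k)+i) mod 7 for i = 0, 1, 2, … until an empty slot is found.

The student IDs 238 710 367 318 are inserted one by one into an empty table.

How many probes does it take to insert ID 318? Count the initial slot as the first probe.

3

238 hashes to 0; slot 0 is free => place at 0.
710 hashes to 3; slot 3 is free => place at 3.
367 hashes to 3; 3 taken => place at 4.
318 hashes to 3; 3,4 taken => place at 5.
Table: [238, _, _, 710, 367, 318, _]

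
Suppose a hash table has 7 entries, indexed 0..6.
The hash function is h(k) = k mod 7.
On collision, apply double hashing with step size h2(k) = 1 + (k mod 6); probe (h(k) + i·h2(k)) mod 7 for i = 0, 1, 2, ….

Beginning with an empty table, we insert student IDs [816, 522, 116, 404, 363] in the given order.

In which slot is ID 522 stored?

816: h=4 => slot 4
522: h=4, h2=1, probe 4,5 => slot 5
116: h=4, h2=3, probe 4,0 => slot 0
404: h=5, h2=3, probe 5,1 => slot 1
363: h=6 => slot 6
Table: [116, 404, —, —, 816, 522, 363]

5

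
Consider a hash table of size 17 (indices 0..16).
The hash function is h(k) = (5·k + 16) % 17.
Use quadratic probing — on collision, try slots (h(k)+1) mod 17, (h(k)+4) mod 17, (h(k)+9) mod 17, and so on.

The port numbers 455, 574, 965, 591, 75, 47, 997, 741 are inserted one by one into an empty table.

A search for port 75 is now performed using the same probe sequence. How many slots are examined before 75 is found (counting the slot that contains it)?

455: h=13 => slot 13
574: h=13, probe 13,14 => slot 14
965: h=13, probe 13,14,0 => slot 0
591: h=13, probe 13,14,0,5 => slot 5
75: h=0, probe 0,1 => slot 1
47: h=13, probe 13,14,0,5,12 => slot 12
997: h=3 => slot 3
741: h=15 => slot 15
Table: [965, 75, ., 997, ., 591, ., ., ., ., ., ., 47, 455, 574, 741, .]
Lookup 75: h=0, probe 0,1 → found at 1.

2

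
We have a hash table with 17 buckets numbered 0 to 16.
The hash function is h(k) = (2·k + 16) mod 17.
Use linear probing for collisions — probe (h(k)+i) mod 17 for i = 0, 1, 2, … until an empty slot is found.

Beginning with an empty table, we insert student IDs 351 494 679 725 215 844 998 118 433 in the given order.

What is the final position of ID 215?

351 hashes to 4; slot 4 is free -> place at 4.
494 hashes to 1; slot 1 is free -> place at 1.
679 hashes to 14; slot 14 is free -> place at 14.
725 hashes to 4; 4 taken -> place at 5.
215 hashes to 4; 4,5 taken -> place at 6.
844 hashes to 4; 4,5,6 taken -> place at 7.
998 hashes to 6; 6,7 taken -> place at 8.
118 hashes to 14; 14 taken -> place at 15.
433 hashes to 15; 15 taken -> place at 16.
Table: [∅, 494, ∅, ∅, 351, 725, 215, 844, 998, ∅, ∅, ∅, ∅, ∅, 679, 118, 433]

6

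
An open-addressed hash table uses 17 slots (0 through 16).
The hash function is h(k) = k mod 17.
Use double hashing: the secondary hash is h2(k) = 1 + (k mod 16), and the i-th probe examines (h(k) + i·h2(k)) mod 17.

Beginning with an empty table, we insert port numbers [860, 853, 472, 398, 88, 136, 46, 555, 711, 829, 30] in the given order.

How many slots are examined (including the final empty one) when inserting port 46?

3

Insert 860: h=10, slot 10 empty -> index 10.
Insert 853: h=3, slot 3 empty -> index 3.
Insert 472: h=13, slot 13 empty -> index 13.
Insert 398: h=7, slot 7 empty -> index 7.
Insert 88: h=3, h2=9, slot 3 occupied -> index 12.
Insert 136: h=0, slot 0 empty -> index 0.
Insert 46: h=12, h2=15, slots 12,10 occupied -> index 8.
Insert 555: h=11, slot 11 empty -> index 11.
Insert 711: h=14, slot 14 empty -> index 14.
Insert 829: h=13, h2=14, slots 13,10,7 occupied -> index 4.
Insert 30: h=13, h2=15, slots 13,11 occupied -> index 9.
Table: [136, ∅, ∅, 853, 829, ∅, ∅, 398, 46, 30, 860, 555, 88, 472, 711, ∅, ∅]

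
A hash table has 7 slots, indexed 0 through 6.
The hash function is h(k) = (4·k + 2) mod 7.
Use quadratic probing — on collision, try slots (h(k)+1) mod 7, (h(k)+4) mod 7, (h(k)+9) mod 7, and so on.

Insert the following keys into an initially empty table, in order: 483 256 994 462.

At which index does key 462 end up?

483 hashes to 2; slot 2 is free → place at 2.
256 hashes to 4; slot 4 is free → place at 4.
994 hashes to 2; 2 taken → place at 3.
462 hashes to 2; 2,3 taken → place at 6.
Table: [∅, ∅, 483, 994, 256, ∅, 462]

6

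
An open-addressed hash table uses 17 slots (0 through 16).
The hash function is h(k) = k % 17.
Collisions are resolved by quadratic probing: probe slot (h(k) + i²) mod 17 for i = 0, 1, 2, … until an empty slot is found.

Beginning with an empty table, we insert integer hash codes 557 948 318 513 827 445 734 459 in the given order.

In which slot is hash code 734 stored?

557 hashes to 13; slot 13 is free → place at 13.
948 hashes to 13; 13 taken → place at 14.
318 hashes to 12; slot 12 is free → place at 12.
513 hashes to 3; slot 3 is free → place at 3.
827 hashes to 11; slot 11 is free → place at 11.
445 hashes to 3; 3 taken → place at 4.
734 hashes to 3; 3,4 taken → place at 7.
459 hashes to 0; slot 0 is free → place at 0.
Table: [459, —, —, 513, 445, —, —, 734, —, —, —, 827, 318, 557, 948, —, —]

7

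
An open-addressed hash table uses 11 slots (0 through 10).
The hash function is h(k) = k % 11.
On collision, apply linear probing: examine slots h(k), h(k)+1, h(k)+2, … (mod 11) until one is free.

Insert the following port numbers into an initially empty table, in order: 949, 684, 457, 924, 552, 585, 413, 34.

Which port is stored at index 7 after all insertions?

949 hashes to 3; slot 3 is free → place at 3.
684 hashes to 2; slot 2 is free → place at 2.
457 hashes to 6; slot 6 is free → place at 6.
924 hashes to 0; slot 0 is free → place at 0.
552 hashes to 2; 2,3 taken → place at 4.
585 hashes to 2; 2,3,4 taken → place at 5.
413 hashes to 6; 6 taken → place at 7.
34 hashes to 1; slot 1 is free → place at 1.
Table: [924, 34, 684, 949, 552, 585, 457, 413, -, -, -]

413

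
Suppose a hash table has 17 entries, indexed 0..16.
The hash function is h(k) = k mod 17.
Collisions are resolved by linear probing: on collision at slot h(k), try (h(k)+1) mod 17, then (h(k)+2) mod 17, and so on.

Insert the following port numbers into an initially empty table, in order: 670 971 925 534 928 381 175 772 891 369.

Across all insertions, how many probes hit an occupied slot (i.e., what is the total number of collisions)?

20

670 hashes to 7; slot 7 is free => place at 7.
971 hashes to 2; slot 2 is free => place at 2.
925 hashes to 7; 7 taken => place at 8.
534 hashes to 7; 7,8 taken => place at 9.
928 hashes to 10; slot 10 is free => place at 10.
381 hashes to 7; 7,8,9,10 taken => place at 11.
175 hashes to 5; slot 5 is free => place at 5.
772 hashes to 7; 7,8,9,10,11 taken => place at 12.
891 hashes to 7; 7,8,9,10,11,12 taken => place at 13.
369 hashes to 12; 12,13 taken => place at 14.
Table: [., ., 971, ., ., 175, ., 670, 925, 534, 928, 381, 772, 891, 369, ., .]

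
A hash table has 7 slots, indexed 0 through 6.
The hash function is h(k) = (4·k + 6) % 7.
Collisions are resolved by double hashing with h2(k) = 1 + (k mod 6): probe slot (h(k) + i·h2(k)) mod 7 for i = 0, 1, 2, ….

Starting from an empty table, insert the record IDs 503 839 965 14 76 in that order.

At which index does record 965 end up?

503: h=2 => slot 2
839: h=2, h2=6, probe 2,1 => slot 1
965: h=2, h2=6, probe 2,1,0 => slot 0
14: h=6 => slot 6
76: h=2, h2=5, probe 2,0,5 => slot 5
Table: [965, 839, 503, —, —, 76, 14]

0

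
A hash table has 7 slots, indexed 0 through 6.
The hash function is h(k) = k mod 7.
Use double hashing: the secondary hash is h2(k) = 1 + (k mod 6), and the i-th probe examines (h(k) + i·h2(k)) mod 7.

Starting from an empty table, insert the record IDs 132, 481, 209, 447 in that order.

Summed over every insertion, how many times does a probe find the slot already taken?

132 hashes to 6; slot 6 is free => place at 6.
481 hashes to 5; slot 5 is free => place at 5.
209 hashes to 6, h2=6; 6,5 taken => place at 4.
447 hashes to 6, h2=4; 6 taken => place at 3.
Table: [_, _, _, 447, 209, 481, 132]

3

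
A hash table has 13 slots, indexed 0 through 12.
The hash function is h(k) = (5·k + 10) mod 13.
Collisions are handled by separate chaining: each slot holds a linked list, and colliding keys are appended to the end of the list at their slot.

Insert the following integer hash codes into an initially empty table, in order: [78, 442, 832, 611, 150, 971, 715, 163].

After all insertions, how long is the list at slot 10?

5

78 -> bucket 10
442 -> bucket 10 (collision)
832 -> bucket 10 (collision)
611 -> bucket 10 (collision)
150 -> bucket 6
971 -> bucket 3
715 -> bucket 10 (collision)
163 -> bucket 6 (collision)
Final buckets:
0: _
1: _
2: _
3: 971
4: _
5: _
6: 150 -> 163
7: _
8: _
9: _
10: 78 -> 442 -> 832 -> 611 -> 715
11: _
12: _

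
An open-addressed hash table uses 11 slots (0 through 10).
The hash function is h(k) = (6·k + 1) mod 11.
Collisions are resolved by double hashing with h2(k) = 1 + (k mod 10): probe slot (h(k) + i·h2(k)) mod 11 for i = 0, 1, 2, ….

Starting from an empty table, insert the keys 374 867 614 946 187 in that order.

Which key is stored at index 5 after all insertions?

374 hashes to 1; slot 1 is free -> place at 1.
867 hashes to 0; slot 0 is free -> place at 0.
614 hashes to 0, h2=5; 0 taken -> place at 5.
946 hashes to 1, h2=7; 1 taken -> place at 8.
187 hashes to 1, h2=8; 1 taken -> place at 9.
Table: [867, 374, ., ., ., 614, ., ., 946, 187, .]

614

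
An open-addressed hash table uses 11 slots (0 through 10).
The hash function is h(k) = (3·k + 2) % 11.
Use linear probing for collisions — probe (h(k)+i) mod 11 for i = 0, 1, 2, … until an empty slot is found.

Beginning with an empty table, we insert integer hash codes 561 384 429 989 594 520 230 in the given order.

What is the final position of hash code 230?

561 hashes to 2; slot 2 is free => place at 2.
384 hashes to 10; slot 10 is free => place at 10.
429 hashes to 2; 2 taken => place at 3.
989 hashes to 10; 10 taken => place at 0.
594 hashes to 2; 2,3 taken => place at 4.
520 hashes to 0; 0 taken => place at 1.
230 hashes to 10; 10,0,1,2,3,4 taken => place at 5.
Table: [989, 520, 561, 429, 594, 230, -, -, -, -, 384]

5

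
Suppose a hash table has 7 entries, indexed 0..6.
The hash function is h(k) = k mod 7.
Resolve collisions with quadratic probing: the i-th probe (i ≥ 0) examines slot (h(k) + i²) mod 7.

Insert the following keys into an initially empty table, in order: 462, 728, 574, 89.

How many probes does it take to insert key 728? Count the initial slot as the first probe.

2

462: h=0 -> slot 0
728: h=0, probe 0,1 -> slot 1
574: h=0, probe 0,1,4 -> slot 4
89: h=5 -> slot 5
Table: [462, 728, ∅, ∅, 574, 89, ∅]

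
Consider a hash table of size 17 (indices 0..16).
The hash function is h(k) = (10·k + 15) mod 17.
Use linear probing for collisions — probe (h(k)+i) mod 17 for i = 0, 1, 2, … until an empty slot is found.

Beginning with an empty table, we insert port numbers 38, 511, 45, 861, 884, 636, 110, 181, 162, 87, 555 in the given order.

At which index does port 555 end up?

11

Insert 38: h=4, slot 4 empty → index 4.
Insert 511: h=8, slot 8 empty → index 8.
Insert 45: h=6, slot 6 empty → index 6.
Insert 861: h=6, slot 6 occupied → index 7.
Insert 884: h=15, slot 15 empty → index 15.
Insert 636: h=0, slot 0 empty → index 0.
Insert 110: h=10, slot 10 empty → index 10.
Insert 181: h=6, slots 6,7,8 occupied → index 9.
Insert 162: h=3, slot 3 empty → index 3.
Insert 87: h=1, slot 1 empty → index 1.
Insert 555: h=6, slots 6,7,8,9,10 occupied → index 11.
Table: [636, 87, -, 162, 38, -, 45, 861, 511, 181, 110, 555, -, -, -, 884, -]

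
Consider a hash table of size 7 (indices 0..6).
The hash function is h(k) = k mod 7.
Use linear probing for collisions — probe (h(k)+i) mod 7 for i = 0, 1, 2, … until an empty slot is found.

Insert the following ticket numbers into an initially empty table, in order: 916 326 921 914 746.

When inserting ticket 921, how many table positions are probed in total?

2

Insert 916: h=6, slot 6 empty → index 6.
Insert 326: h=4, slot 4 empty → index 4.
Insert 921: h=4, slot 4 occupied → index 5.
Insert 914: h=4, slots 4,5,6 occupied → index 0.
Insert 746: h=4, slots 4,5,6,0 occupied → index 1.
Table: [914, 746, ., ., 326, 921, 916]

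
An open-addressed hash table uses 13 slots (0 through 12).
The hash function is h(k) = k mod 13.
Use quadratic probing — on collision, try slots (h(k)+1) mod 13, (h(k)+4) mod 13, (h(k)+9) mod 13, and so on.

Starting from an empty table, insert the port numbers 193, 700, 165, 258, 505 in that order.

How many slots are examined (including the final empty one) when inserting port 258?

Insert 193: h=11, slot 11 empty -> index 11.
Insert 700: h=11, slot 11 occupied -> index 12.
Insert 165: h=9, slot 9 empty -> index 9.
Insert 258: h=11, slots 11,12 occupied -> index 2.
Insert 505: h=11, slots 11,12,2 occupied -> index 7.
Table: [—, —, 258, —, —, —, —, 505, —, 165, —, 193, 700]

3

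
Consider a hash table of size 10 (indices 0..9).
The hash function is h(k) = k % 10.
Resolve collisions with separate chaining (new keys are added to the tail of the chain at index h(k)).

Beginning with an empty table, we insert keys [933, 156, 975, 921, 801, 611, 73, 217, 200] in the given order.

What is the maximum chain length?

3

Insert 933: h=3, bucket 3 empty → new chain.
Insert 156: h=6, bucket 6 empty → new chain.
Insert 975: h=5, bucket 5 empty → new chain.
Insert 921: h=1, bucket 1 empty → new chain.
Insert 801: h=1, bucket 1 nonempty → append to chain.
Insert 611: h=1, bucket 1 nonempty → append to chain.
Insert 73: h=3, bucket 3 nonempty → append to chain.
Insert 217: h=7, bucket 7 empty → new chain.
Insert 200: h=0, bucket 0 empty → new chain.
Final buckets:
0: 200
1: 921 -> 801 -> 611
2: _
3: 933 -> 73
4: _
5: 975
6: 156
7: 217
8: _
9: _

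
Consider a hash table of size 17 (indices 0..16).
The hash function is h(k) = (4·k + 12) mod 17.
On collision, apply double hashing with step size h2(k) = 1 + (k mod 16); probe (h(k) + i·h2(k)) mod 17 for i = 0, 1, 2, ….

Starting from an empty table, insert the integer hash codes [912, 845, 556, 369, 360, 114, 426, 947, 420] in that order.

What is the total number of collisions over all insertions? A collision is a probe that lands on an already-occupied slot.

6

Insert 912: h=5, slot 5 empty => index 5.
Insert 845: h=9, slot 9 empty => index 9.
Insert 556: h=9, h2=13, slots 9,5 occupied => index 1.
Insert 369: h=9, h2=2, slot 9 occupied => index 11.
Insert 360: h=7, slot 7 empty => index 7.
Insert 114: h=9, h2=3, slot 9 occupied => index 12.
Insert 426: h=16, slot 16 empty => index 16.
Insert 947: h=9, h2=4, slot 9 occupied => index 13.
Insert 420: h=9, h2=5, slot 9 occupied => index 14.
Table: [∅, 556, ∅, ∅, ∅, 912, ∅, 360, ∅, 845, ∅, 369, 114, 947, 420, ∅, 426]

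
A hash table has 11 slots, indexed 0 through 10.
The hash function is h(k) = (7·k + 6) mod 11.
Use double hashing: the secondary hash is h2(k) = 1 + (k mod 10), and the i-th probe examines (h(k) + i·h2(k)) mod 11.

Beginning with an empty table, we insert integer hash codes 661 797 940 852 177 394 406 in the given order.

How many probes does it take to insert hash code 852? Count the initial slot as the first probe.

2

661 hashes to 2; slot 2 is free -> place at 2.
797 hashes to 8; slot 8 is free -> place at 8.
940 hashes to 8, h2=1; 8 taken -> place at 9.
852 hashes to 8, h2=3; 8 taken -> place at 0.
177 hashes to 2, h2=8; 2 taken -> place at 10.
394 hashes to 3; slot 3 is free -> place at 3.
406 hashes to 10, h2=7; 10 taken -> place at 6.
Table: [852, —, 661, 394, —, —, 406, —, 797, 940, 177]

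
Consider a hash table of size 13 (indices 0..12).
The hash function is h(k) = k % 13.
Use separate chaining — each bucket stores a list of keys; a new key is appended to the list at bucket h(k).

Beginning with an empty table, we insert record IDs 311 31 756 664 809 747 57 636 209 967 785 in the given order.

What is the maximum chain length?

311 -> bucket 12
31 -> bucket 5
756 -> bucket 2
664 -> bucket 1
809 -> bucket 3
747 -> bucket 6
57 -> bucket 5 (collision)
636 -> bucket 12 (collision)
209 -> bucket 1 (collision)
967 -> bucket 5 (collision)
785 -> bucket 5 (collision)
Final buckets:
0: .
1: 664 -> 209
2: 756
3: 809
4: .
5: 31 -> 57 -> 967 -> 785
6: 747
7: .
8: .
9: .
10: .
11: .
12: 311 -> 636

4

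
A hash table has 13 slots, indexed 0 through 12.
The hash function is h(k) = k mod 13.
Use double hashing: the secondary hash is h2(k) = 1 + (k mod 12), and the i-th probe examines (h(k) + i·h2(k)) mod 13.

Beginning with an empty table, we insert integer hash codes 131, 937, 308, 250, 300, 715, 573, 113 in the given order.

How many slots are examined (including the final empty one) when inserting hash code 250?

Insert 131: h=1, slot 1 empty => index 1.
Insert 937: h=1, h2=2, slot 1 occupied => index 3.
Insert 308: h=9, slot 9 empty => index 9.
Insert 250: h=3, h2=11, slots 3,1 occupied => index 12.
Insert 300: h=1, h2=1, slot 1 occupied => index 2.
Insert 715: h=0, slot 0 empty => index 0.
Insert 573: h=1, h2=10, slot 1 occupied => index 11.
Insert 113: h=9, h2=6, slots 9,2 occupied => index 8.
Table: [715, 131, 300, 937, ∅, ∅, ∅, ∅, 113, 308, ∅, 573, 250]

3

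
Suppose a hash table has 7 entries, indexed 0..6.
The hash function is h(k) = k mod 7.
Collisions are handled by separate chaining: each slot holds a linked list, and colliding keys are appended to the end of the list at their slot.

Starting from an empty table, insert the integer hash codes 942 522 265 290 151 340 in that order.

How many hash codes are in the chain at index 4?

Insert 942: h=4, bucket 4 empty -> new chain.
Insert 522: h=4, bucket 4 nonempty -> append to chain.
Insert 265: h=6, bucket 6 empty -> new chain.
Insert 290: h=3, bucket 3 empty -> new chain.
Insert 151: h=4, bucket 4 nonempty -> append to chain.
Insert 340: h=4, bucket 4 nonempty -> append to chain.
Final buckets:
0: .
1: .
2: .
3: 290
4: 942 -> 522 -> 151 -> 340
5: .
6: 265

4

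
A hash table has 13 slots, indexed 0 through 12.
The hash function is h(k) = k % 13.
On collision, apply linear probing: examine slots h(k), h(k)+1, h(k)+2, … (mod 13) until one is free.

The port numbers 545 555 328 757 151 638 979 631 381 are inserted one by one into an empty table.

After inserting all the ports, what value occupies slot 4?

757

Insert 545: h=12, slot 12 empty → index 12.
Insert 555: h=9, slot 9 empty → index 9.
Insert 328: h=3, slot 3 empty → index 3.
Insert 757: h=3, slot 3 occupied → index 4.
Insert 151: h=8, slot 8 empty → index 8.
Insert 638: h=1, slot 1 empty → index 1.
Insert 979: h=4, slot 4 occupied → index 5.
Insert 631: h=7, slot 7 empty → index 7.
Insert 381: h=4, slots 4,5 occupied → index 6.
Table: [., 638, ., 328, 757, 979, 381, 631, 151, 555, ., ., 545]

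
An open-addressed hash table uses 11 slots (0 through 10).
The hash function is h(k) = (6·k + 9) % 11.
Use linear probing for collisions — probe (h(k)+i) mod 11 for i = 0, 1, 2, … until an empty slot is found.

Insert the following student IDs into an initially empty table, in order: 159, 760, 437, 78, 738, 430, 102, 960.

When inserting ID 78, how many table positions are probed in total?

2

159 hashes to 6; slot 6 is free → place at 6.
760 hashes to 4; slot 4 is free → place at 4.
437 hashes to 2; slot 2 is free → place at 2.
78 hashes to 4; 4 taken → place at 5.
738 hashes to 4; 4,5,6 taken → place at 7.
430 hashes to 4; 4,5,6,7 taken → place at 8.
102 hashes to 5; 5,6,7,8 taken → place at 9.
960 hashes to 5; 5,6,7,8,9 taken → place at 10.
Table: [—, —, 437, —, 760, 78, 159, 738, 430, 102, 960]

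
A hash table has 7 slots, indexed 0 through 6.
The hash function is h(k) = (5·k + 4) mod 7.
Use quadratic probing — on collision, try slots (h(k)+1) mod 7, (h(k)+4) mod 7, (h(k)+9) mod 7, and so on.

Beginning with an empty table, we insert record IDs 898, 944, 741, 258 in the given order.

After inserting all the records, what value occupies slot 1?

898: h=0 -> slot 0
944: h=6 -> slot 6
741: h=6, probe 6,0,3 -> slot 3
258: h=6, probe 6,0,3,1 -> slot 1
Table: [898, 258, -, 741, -, -, 944]

258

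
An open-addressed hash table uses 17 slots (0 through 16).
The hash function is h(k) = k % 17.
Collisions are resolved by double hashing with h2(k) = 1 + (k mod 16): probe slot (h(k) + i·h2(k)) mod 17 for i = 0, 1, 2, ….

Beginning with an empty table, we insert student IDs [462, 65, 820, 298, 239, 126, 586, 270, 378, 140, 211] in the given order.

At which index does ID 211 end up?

11

Insert 462: h=3, slot 3 empty → index 3.
Insert 65: h=14, slot 14 empty → index 14.
Insert 820: h=4, slot 4 empty → index 4.
Insert 298: h=9, slot 9 empty → index 9.
Insert 239: h=1, slot 1 empty → index 1.
Insert 126: h=7, slot 7 empty → index 7.
Insert 586: h=8, slot 8 empty → index 8.
Insert 270: h=15, slot 15 empty → index 15.
Insert 378: h=4, h2=11, slots 4,15,9,3,14,8 occupied → index 2.
Insert 140: h=4, h2=13, slot 4 occupied → index 0.
Insert 211: h=7, h2=4, slot 7 occupied → index 11.
Table: [140, 239, 378, 462, 820, ∅, ∅, 126, 586, 298, ∅, 211, ∅, ∅, 65, 270, ∅]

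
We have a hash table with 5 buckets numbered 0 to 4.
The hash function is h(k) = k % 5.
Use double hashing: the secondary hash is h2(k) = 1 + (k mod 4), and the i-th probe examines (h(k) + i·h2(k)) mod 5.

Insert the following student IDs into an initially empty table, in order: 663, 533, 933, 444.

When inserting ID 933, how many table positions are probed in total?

Insert 663: h=3, slot 3 empty → index 3.
Insert 533: h=3, h2=2, slot 3 occupied → index 0.
Insert 933: h=3, h2=2, slots 3,0 occupied → index 2.
Insert 444: h=4, slot 4 empty → index 4.
Table: [533, _, 933, 663, 444]

3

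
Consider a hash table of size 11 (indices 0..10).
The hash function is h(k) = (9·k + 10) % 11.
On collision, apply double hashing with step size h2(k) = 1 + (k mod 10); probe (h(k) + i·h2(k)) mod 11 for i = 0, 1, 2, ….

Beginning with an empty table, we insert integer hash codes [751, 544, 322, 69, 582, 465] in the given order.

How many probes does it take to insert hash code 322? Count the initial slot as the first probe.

2

Insert 751: h=4, slot 4 empty => index 4.
Insert 544: h=0, slot 0 empty => index 0.
Insert 322: h=4, h2=3, slot 4 occupied => index 7.
Insert 69: h=4, h2=10, slot 4 occupied => index 3.
Insert 582: h=1, slot 1 empty => index 1.
Insert 465: h=4, h2=6, slot 4 occupied => index 10.
Table: [544, 582, ∅, 69, 751, ∅, ∅, 322, ∅, ∅, 465]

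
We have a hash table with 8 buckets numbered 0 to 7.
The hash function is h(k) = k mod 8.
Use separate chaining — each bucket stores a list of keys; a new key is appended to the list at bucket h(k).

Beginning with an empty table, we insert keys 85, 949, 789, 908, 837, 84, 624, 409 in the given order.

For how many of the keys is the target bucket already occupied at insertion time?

85 -> bucket 5
949 -> bucket 5 (collision)
789 -> bucket 5 (collision)
908 -> bucket 4
837 -> bucket 5 (collision)
84 -> bucket 4 (collision)
624 -> bucket 0
409 -> bucket 1
Final buckets:
0: 624
1: 409
2: ∅
3: ∅
4: 908 -> 84
5: 85 -> 949 -> 789 -> 837
6: ∅
7: ∅

4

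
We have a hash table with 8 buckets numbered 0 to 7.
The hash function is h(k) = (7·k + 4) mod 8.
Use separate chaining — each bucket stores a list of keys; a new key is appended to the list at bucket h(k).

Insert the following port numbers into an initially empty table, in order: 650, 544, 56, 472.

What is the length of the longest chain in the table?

3

650 → bucket 2
544 → bucket 4
56 → bucket 4 (collision)
472 → bucket 4 (collision)
Final buckets:
0: —
1: —
2: 650
3: —
4: 544 -> 56 -> 472
5: —
6: —
7: —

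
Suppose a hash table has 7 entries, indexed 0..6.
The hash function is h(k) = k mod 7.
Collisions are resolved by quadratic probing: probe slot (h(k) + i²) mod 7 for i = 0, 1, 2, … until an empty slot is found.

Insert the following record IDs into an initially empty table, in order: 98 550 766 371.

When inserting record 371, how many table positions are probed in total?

98 hashes to 0; slot 0 is free → place at 0.
550 hashes to 4; slot 4 is free → place at 4.
766 hashes to 3; slot 3 is free → place at 3.
371 hashes to 0; 0 taken → place at 1.
Table: [98, 371, —, 766, 550, —, —]

2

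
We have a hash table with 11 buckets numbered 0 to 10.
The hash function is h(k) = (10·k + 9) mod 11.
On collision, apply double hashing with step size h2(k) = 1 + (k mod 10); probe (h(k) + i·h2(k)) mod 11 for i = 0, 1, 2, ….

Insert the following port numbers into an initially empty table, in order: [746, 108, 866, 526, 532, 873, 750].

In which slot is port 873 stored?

746: h=0 => slot 0
108: h=0, h2=9, probe 0,9 => slot 9
866: h=1 => slot 1
526: h=0, h2=7, probe 0,7 => slot 7
532: h=5 => slot 5
873: h=5, h2=4, probe 5,9,2 => slot 2
750: h=7, h2=1, probe 7,8 => slot 8
Table: [746, 866, 873, -, -, 532, -, 526, 750, 108, -]

2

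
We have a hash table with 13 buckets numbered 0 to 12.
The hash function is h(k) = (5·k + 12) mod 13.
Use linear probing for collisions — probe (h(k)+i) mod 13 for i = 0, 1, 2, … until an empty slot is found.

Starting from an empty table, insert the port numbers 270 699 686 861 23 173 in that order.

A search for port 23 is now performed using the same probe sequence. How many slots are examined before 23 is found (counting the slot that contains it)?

4

270 hashes to 10; slot 10 is free → place at 10.
699 hashes to 10; 10 taken → place at 11.
686 hashes to 10; 10,11 taken → place at 12.
861 hashes to 1; slot 1 is free → place at 1.
23 hashes to 10; 10,11,12 taken → place at 0.
173 hashes to 6; slot 6 is free → place at 6.
Table: [23, 861, —, —, —, —, 173, —, —, —, 270, 699, 686]
Lookup 23: h=10, probe 10,11,12,0 → found at 0.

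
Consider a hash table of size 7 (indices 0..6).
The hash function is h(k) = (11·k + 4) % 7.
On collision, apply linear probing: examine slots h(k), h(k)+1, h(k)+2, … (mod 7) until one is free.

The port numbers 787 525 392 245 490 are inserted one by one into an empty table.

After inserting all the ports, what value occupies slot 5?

787 hashes to 2; slot 2 is free -> place at 2.
525 hashes to 4; slot 4 is free -> place at 4.
392 hashes to 4; 4 taken -> place at 5.
245 hashes to 4; 4,5 taken -> place at 6.
490 hashes to 4; 4,5,6 taken -> place at 0.
Table: [490, -, 787, -, 525, 392, 245]

392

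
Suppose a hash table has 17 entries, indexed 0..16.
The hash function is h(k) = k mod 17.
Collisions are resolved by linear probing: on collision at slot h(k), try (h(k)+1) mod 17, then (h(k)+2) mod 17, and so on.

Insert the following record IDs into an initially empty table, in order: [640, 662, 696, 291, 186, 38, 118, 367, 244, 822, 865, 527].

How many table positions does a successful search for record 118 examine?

5

640 hashes to 11; slot 11 is free → place at 11.
662 hashes to 16; slot 16 is free → place at 16.
696 hashes to 16; 16 taken → place at 0.
291 hashes to 2; slot 2 is free → place at 2.
186 hashes to 16; 16,0 taken → place at 1.
38 hashes to 4; slot 4 is free → place at 4.
118 hashes to 16; 16,0,1,2 taken → place at 3.
367 hashes to 10; slot 10 is free → place at 10.
244 hashes to 6; slot 6 is free → place at 6.
822 hashes to 6; 6 taken → place at 7.
865 hashes to 15; slot 15 is free → place at 15.
527 hashes to 0; 0,1,2,3,4 taken → place at 5.
Table: [696, 186, 291, 118, 38, 527, 244, 822, ∅, ∅, 367, 640, ∅, ∅, ∅, 865, 662]
Lookup 118: h=16, probe 16,0,1,2,3 → found at 3.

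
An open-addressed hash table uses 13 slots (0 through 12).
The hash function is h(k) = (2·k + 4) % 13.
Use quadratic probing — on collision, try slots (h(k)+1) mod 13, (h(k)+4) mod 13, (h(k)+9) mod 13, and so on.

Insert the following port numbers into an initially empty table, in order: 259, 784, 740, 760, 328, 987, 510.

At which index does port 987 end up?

259: h=2 => slot 2
784: h=12 => slot 12
740: h=2, probe 2,3 => slot 3
760: h=3, probe 3,4 => slot 4
328: h=10 => slot 10
987: h=2, probe 2,3,6 => slot 6
510: h=10, probe 10,11 => slot 11
Table: [—, —, 259, 740, 760, —, 987, —, —, —, 328, 510, 784]

6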